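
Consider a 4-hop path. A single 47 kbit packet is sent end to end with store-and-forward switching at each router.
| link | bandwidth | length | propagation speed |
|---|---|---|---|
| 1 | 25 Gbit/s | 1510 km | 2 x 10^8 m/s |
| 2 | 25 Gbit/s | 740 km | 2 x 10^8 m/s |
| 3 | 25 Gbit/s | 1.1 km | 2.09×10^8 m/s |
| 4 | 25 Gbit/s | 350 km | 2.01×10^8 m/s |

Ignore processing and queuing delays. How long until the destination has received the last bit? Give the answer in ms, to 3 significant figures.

L = 47000 bits.
Transmission delay per hop = L/R = 47000/25000000000 = 0.00188 ms; 4 hops → 0.00752 ms.
Propagation delays (d/s per hop): 7.55, 3.7, 0.00526316, 1.74129 ms; sum = 12.9966 ms.
End-to-end = 13.0 ms.

13.0 ms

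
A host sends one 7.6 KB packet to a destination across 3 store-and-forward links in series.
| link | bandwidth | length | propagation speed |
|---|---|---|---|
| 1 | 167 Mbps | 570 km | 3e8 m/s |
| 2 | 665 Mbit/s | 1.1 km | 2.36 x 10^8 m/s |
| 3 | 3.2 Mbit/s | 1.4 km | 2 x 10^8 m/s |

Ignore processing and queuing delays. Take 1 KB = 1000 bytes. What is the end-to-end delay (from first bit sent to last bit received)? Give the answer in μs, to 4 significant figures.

L = 60800 bits.
Transmission delays (L/R per hop): 364.072, 91.4286, 19000 μs; sum = 19455.5 μs.
Propagation delays (d/s per hop): 1900, 4.66102, 7 μs; sum = 1911.66 μs.
End-to-end = 21370 μs.

21370 μs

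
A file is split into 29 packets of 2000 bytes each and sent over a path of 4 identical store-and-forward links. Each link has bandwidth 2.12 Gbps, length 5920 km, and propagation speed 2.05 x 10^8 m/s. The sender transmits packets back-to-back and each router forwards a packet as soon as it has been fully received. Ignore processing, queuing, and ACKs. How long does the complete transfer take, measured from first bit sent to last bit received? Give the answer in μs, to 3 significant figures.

116000 μs

Per-hop transmission t_tx = L/R = 16000/2120000000 = 7.54717 μs.
Per-hop propagation t_prop = 5920000/2.05e+08 = 28878 μs.
Pipeline fill: first packet needs 4·t_tx to clear all hops; remaining 28 packets each add one t_tx.
Total = (4+29-1)·t_tx + 4·t_prop = 32·7.54717 + 4·28878 = 116000 μs.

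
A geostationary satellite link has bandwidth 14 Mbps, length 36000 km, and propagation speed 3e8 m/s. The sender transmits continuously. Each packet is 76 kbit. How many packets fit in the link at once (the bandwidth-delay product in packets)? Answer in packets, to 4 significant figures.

Propagation delay = 36000000 / 300000000 = 0.12 s.
BDP = R × t_prop = 14000000 × 0.12 = 1680000 bits.
In packets of 76000 bits: 22.11 packets.

22.11 packets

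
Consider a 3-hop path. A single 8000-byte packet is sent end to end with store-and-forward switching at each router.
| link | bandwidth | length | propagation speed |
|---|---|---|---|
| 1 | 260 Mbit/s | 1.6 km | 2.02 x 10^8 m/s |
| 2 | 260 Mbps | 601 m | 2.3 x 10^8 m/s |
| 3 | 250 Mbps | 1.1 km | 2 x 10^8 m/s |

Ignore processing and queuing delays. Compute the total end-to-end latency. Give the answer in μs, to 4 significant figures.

764.3 μs

L = 8000 × 8 = 64000 bits.
Transmission delays (L/R per hop): 246.154, 246.154, 256 μs; sum = 748.308 μs.
Propagation delays (d/s per hop): 7.92079, 2.61304, 5.5 μs; sum = 16.0338 μs.
End-to-end = 764.3 μs.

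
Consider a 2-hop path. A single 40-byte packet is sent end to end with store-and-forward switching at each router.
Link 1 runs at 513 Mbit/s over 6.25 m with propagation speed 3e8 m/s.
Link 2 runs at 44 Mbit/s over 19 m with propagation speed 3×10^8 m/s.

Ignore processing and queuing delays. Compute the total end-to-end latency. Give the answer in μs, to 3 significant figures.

L = 40 × 8 = 320 bits.
Transmission delays (L/R per hop): 0.623782, 7.27273 μs; sum = 7.89651 μs.
Propagation delays (d/s per hop): 0.0208333, 0.0633333 μs; sum = 0.0841667 μs.
End-to-end = 7.98 μs.

7.98 μs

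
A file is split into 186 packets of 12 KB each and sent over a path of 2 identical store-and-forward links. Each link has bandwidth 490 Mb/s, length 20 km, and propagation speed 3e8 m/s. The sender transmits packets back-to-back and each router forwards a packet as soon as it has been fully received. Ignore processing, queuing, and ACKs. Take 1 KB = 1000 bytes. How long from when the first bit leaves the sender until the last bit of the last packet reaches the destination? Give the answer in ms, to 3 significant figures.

36.8 ms

Per-hop transmission t_tx = L/R = 96000/490000000 = 0.195918 ms.
Per-hop propagation t_prop = 20000/300000000 = 0.0666667 ms.
Pipeline fill: first packet needs 2·t_tx to clear all hops; remaining 185 packets each add one t_tx.
Total = (2+186-1)·t_tx + 2·t_prop = 187·0.195918 + 2·0.0666667 = 36.8 ms.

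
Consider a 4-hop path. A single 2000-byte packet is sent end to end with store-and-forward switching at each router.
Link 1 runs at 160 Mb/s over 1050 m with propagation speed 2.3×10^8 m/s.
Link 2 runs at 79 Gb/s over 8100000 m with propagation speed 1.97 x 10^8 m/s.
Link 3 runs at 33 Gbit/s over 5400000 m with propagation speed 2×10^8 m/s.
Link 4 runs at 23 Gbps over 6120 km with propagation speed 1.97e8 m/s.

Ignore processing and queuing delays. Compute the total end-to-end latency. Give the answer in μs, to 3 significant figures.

L = 2000 × 8 = 16000 bits.
Transmission delays (L/R per hop): 100, 0.202532, 0.484848, 0.695652 μs; sum = 101.383 μs.
Propagation delays (d/s per hop): 4.56522, 41116.8, 27000, 31066 μs; sum = 99187.3 μs.
End-to-end = 99300 μs.

99300 μs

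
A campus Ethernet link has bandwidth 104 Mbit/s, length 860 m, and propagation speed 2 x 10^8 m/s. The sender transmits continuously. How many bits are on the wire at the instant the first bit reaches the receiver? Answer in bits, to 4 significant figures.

Propagation delay = 860 / 200000000 = 4.3e-06 s.
BDP = R × t_prop = 104000000 × 4.3e-06 = 447.2 bits.

447.2 bits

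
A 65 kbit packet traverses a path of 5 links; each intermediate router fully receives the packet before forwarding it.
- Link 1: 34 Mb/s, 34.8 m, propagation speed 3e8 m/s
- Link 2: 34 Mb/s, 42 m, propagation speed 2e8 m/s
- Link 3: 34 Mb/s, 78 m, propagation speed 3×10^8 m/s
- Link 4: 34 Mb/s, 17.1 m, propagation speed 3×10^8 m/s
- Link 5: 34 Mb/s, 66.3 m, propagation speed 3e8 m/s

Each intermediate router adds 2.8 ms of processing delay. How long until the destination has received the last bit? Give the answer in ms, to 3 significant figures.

L = 65000 bits.
Transmission delay per hop = L/R = 65000/34000000 = 1.91176 ms; 5 hops → 9.55882 ms.
Propagation delays (d/s per hop): 0.000116, 0.00021, 0.00026, 5.7e-05, 0.000221 ms; sum = 0.000864 ms.
Processing at 4 router(s): 4 × 2.8 ms = 11.2 ms.
End-to-end = 20.8 ms.

20.8 ms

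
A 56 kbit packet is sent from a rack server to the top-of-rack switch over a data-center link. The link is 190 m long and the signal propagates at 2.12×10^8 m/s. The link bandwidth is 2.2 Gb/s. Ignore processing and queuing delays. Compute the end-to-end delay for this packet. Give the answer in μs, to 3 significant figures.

26.4 μs

L = 56000 bits.
Transmission delay = L/R = 56000 / 2200000000 = 25.4545 μs.
Propagation delay = d/s = 190 m / 212000000 m/s = 0.896226 μs.
Total = 26.4 μs.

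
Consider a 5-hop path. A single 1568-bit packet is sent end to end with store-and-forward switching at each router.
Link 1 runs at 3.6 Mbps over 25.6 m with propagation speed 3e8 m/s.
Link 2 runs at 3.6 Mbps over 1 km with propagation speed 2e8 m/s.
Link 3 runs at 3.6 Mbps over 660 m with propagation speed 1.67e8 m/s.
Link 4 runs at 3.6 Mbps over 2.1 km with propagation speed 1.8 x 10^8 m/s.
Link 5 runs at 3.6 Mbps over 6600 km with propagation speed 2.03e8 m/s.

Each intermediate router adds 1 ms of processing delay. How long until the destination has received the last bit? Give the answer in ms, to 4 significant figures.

Transmission delay per hop = L/R = 1568/3600000 = 0.435556 ms; 5 hops → 2.17778 ms.
Propagation delays (d/s per hop): 8.53333e-05, 0.005, 0.0039521, 0.0116667, 32.5123 ms; sum = 32.533 ms.
Processing at 4 router(s): 4 × 1 ms = 4 ms.
End-to-end = 38.71 ms.

38.71 ms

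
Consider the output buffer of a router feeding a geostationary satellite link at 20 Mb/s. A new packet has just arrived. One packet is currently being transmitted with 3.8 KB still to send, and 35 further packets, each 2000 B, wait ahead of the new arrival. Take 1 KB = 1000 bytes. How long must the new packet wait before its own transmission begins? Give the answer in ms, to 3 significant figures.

29.5 ms

Each queued packet: L/R = 16000/20000000 = 0.8 ms.
35 queued → 28 ms.
Plus remaining 30400 bits of current packet: 1.52 ms.
Queuing delay = 29.5 ms.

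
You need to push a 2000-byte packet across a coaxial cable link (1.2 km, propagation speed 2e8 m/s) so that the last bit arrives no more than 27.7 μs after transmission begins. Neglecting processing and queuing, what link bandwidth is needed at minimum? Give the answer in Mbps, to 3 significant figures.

L = 16000 bits.
Propagation delay = 1200 / 200000000 = 6 μs.
Transmission budget = 27.7 − 6 = 21.7 μs.
R ≥ L / t_tx = 16000 bits / 2.17e-05 s = 737 Mbps.

737 Mbps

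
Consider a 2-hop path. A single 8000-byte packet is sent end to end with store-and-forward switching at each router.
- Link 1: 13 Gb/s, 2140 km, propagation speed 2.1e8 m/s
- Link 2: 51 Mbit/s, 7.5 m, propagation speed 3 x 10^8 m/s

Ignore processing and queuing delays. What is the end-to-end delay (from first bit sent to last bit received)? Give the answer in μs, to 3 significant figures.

L = 8000 × 8 = 64000 bits.
Transmission delays (L/R per hop): 4.92308, 1254.9 μs; sum = 1259.83 μs.
Propagation delays (d/s per hop): 10190.5, 0.025 μs; sum = 10190.5 μs.
End-to-end = 11500 μs.

11500 μs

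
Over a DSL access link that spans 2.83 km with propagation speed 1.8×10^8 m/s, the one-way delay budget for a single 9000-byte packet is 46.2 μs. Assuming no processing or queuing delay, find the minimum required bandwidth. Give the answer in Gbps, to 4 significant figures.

L = 72000 bits.
Propagation delay = 2830 / 180000000 = 15.7222 μs.
Transmission budget = 46.2 − 15.7222 = 30.4778 μs.
R ≥ L / t_tx = 72000 bits / 3.04778e-05 s = 2.362 Gbps.

2.362 Gbps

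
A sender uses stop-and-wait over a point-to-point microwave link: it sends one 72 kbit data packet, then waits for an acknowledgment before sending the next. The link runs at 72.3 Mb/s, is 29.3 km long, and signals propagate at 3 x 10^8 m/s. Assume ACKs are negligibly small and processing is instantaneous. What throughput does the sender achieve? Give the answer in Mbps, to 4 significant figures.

60.44 Mbps

t_tx = L/R = 72000/72300000 = 0.000995851 s.
t_prop = 29300/300000000 = 9.76667e-05 s; RTT = 0.000195333 s.
Cycle = t_tx + RTT = 0.00119118 s.
Throughput = L / cycle = 72000 / 0.00119118 = 60.44 Mbps.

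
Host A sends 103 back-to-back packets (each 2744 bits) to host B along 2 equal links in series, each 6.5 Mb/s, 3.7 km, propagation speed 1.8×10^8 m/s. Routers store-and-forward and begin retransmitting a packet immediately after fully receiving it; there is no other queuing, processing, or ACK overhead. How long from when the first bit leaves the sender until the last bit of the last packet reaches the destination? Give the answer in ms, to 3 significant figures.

Per-hop transmission t_tx = L/R = 2744/6500000 = 0.422154 ms.
Per-hop propagation t_prop = 3700/180000000 = 0.0205556 ms.
Pipeline fill: first packet needs 2·t_tx to clear all hops; remaining 102 packets each add one t_tx.
Total = (2+103-1)·t_tx + 2·t_prop = 104·0.422154 + 2·0.0205556 = 43.9 ms.

43.9 ms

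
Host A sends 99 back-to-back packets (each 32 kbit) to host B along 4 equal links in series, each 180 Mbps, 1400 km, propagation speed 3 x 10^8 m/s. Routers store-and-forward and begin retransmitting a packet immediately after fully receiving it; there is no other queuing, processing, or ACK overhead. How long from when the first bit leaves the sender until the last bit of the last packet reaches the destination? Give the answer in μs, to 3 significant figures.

Per-hop transmission t_tx = L/R = 32000/180000000 = 177.778 μs.
Per-hop propagation t_prop = 1400000/300000000 = 4666.67 μs.
Pipeline fill: first packet needs 4·t_tx to clear all hops; remaining 98 packets each add one t_tx.
Total = (4+99-1)·t_tx + 4·t_prop = 102·177.778 + 4·4666.67 = 36800 μs.

36800 μs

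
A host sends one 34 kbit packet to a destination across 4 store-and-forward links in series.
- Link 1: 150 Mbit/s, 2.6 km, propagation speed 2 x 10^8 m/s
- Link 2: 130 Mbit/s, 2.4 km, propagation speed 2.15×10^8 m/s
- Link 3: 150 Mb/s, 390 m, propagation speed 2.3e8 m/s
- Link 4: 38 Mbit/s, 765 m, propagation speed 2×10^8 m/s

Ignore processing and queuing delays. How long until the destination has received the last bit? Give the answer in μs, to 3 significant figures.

L = 34000 bits.
Transmission delays (L/R per hop): 226.667, 261.538, 226.667, 894.737 μs; sum = 1609.61 μs.
Propagation delays (d/s per hop): 13, 11.1628, 1.69565, 3.825 μs; sum = 29.6834 μs.
End-to-end = 1640 μs.

1640 μs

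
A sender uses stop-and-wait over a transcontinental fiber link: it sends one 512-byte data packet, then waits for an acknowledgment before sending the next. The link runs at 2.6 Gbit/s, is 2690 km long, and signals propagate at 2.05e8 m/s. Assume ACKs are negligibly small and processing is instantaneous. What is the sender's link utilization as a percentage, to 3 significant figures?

t_tx = L/R = 4096/2600000000 = 1.57538e-06 s.
t_prop = 2690000/2.05e+08 = 0.013122 s; RTT = 0.0262439 s.
Cycle = t_tx + RTT = 0.0262455 s.
Utilization = t_tx / cycle = 1.57538e-06/0.0262455 = 0.00600 %.

0.00600 %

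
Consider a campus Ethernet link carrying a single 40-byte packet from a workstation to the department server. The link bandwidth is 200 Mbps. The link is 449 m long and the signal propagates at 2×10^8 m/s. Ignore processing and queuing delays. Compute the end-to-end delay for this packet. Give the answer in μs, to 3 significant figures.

L = 40 × 8 = 320 bits.
Transmission delay = L/R = 320 / 200000000 = 1.6 μs.
Propagation delay = d/s = 449 m / 200000000 m/s = 2.245 μs.
Total = 3.85 μs.

3.85 μs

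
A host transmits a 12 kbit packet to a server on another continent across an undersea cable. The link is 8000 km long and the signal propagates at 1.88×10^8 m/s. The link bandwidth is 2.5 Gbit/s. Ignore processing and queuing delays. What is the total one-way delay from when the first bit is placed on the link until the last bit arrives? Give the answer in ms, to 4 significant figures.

42.56 ms

L = 12000 bits.
Transmission delay = L/R = 12000 / 2500000000 = 0.0048 ms.
Propagation delay = d/s = 8000000 m / 188000000 m/s = 42.5532 ms.
Total = 42.56 ms.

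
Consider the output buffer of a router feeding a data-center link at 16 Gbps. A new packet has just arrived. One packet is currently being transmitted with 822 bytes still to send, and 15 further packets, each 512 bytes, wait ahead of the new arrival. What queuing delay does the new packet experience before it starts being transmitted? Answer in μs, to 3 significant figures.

4.25 μs

Each queued packet: L/R = 4096/16000000000 = 0.256 μs.
15 queued → 3.84 μs.
Plus remaining 6576 bits of current packet: 0.411 μs.
Queuing delay = 4.25 μs.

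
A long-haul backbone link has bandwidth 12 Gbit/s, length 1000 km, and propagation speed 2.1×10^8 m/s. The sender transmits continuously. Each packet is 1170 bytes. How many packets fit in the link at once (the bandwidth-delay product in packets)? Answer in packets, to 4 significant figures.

6105 packets

Propagation delay = 1000000 / 210000000 = 0.0047619 s.
BDP = R × t_prop = 12000000000 × 0.0047619 = 57142900 bits.
In packets of 9360 bits: 6105 packets.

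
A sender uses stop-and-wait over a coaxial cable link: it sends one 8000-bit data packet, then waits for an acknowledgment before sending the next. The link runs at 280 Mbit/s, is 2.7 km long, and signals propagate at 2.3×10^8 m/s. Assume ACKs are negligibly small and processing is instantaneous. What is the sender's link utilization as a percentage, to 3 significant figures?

54.9 %

t_tx = L/R = 8000/280000000 = 2.85714e-05 s.
t_prop = 2700/2.3e+08 = 1.17391e-05 s; RTT = 2.34783e-05 s.
Cycle = t_tx + RTT = 5.20497e-05 s.
Utilization = t_tx / cycle = 2.85714e-05/5.20497e-05 = 54.9 %.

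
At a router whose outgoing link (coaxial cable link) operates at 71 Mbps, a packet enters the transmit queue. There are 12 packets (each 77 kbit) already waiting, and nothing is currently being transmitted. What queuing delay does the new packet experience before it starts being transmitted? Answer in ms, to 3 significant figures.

13.0 ms

Each queued packet: L/R = 77000/71000000 = 1.08451 ms.
12 queued → 13.0141 ms.
Queuing delay = 13.0 ms.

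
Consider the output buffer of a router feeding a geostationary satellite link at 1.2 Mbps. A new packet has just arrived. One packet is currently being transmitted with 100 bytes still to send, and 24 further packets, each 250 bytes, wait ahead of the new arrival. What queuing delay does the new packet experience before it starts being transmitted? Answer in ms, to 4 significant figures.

40.67 ms

Each queued packet: L/R = 2000/1200000 = 1.66667 ms.
24 queued → 40 ms.
Plus remaining 800 bits of current packet: 0.666667 ms.
Queuing delay = 40.67 ms.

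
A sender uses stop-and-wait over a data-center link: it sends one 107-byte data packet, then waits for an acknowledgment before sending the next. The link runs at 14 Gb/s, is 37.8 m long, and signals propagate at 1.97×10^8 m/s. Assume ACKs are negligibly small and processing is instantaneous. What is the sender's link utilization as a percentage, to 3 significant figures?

t_tx = L/R = 856/14000000000 = 6.11429e-08 s.
t_prop = 37.8/197000000 = 1.91878e-07 s; RTT = 3.83756e-07 s.
Cycle = t_tx + RTT = 4.44899e-07 s.
Utilization = t_tx / cycle = 6.11429e-08/4.44899e-07 = 13.7 %.

13.7 %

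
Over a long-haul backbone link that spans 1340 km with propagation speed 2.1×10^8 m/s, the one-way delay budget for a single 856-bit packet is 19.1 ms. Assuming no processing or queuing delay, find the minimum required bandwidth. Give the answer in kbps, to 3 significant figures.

67.3 kbps

Propagation delay = 1340000 / 210000000 = 6.38095 ms.
Transmission budget = 19.1 − 6.38095 = 12.719 ms.
R ≥ L / t_tx = 856 bits / 0.012719 s = 67.3 kbps.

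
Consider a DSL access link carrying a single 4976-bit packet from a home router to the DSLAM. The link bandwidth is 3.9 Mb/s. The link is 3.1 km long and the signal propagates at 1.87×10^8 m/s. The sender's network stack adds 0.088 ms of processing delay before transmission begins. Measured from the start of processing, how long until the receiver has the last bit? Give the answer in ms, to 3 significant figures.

1.38 ms

Transmission delay = L/R = 4976 / 3900000 = 1.2759 ms.
Propagation delay = d/s = 3100 m / 187000000 m/s = 0.0165775 ms.
Plus processing delay 0.088 ms = 0.088 ms.
Total = 1.38 ms.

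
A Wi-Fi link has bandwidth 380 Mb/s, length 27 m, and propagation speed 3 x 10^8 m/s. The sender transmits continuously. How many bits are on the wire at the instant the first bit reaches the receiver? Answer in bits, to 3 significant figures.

34.2 bits

Propagation delay = 27 / 300000000 = 9e-08 s.
BDP = R × t_prop = 380000000 × 9e-08 = 34.2 bits.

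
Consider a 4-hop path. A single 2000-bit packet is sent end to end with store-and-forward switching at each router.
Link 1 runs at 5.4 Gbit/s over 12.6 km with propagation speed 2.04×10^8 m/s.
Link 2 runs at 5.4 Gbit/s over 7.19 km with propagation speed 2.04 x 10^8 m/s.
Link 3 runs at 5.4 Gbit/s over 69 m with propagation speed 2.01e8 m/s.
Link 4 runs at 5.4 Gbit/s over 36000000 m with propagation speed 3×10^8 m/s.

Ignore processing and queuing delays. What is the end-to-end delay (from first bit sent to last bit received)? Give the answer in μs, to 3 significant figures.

Transmission delay per hop = L/R = 2000/5400000000 = 0.37037 μs; 4 hops → 1.48148 μs.
Propagation delays (d/s per hop): 61.7647, 35.2451, 0.343284, 120000 μs; sum = 120097 μs.
End-to-end = 120000 μs.

120000 μs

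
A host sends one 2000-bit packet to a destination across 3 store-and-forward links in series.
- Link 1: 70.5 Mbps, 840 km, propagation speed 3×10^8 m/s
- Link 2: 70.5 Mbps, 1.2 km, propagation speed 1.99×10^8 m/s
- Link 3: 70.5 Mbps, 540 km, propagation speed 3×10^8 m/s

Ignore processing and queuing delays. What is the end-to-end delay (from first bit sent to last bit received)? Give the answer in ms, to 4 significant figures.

4.691 ms

Transmission delay per hop = L/R = 2000/70500000 = 0.0283688 ms; 3 hops → 0.0851064 ms.
Propagation delays (d/s per hop): 2.8, 0.00603015, 1.8 ms; sum = 4.60603 ms.
End-to-end = 4.691 ms.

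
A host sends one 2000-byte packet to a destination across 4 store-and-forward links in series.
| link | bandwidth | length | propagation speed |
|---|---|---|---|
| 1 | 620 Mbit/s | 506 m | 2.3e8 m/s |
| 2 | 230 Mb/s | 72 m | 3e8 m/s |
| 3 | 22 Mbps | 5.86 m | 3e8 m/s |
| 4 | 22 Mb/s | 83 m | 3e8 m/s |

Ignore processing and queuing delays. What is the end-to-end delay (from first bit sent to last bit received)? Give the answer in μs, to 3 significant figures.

L = 2000 × 8 = 16000 bits.
Transmission delays (L/R per hop): 25.8065, 69.5652, 727.273, 727.273 μs; sum = 1549.92 μs.
Propagation delays (d/s per hop): 2.2, 0.24, 0.0195333, 0.276667 μs; sum = 2.7362 μs.
End-to-end = 1550 μs.

1550 μs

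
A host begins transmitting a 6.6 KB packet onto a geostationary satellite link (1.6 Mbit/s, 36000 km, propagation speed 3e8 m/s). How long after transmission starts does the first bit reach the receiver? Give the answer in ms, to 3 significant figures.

120 ms

First bit experiences only propagation delay: d/s = 36000000/300000000 = 120 ms.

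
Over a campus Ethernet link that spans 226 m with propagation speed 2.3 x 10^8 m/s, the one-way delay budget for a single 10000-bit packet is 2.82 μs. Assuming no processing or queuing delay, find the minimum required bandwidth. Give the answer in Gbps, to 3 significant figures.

Propagation delay = 226 / 2.3e+08 = 0.982609 μs.
Transmission budget = 2.82 − 0.982609 = 1.83739 μs.
R ≥ L / t_tx = 10000 bits / 1.83739e-06 s = 5.44 Gbps.

5.44 Gbps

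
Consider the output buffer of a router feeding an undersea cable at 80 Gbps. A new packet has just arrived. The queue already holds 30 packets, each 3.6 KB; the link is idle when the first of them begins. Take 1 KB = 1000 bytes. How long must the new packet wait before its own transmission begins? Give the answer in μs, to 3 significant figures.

10.8 μs

Each queued packet: L/R = 28800/80000000000 = 0.36 μs.
30 queued → 10.8 μs.
Queuing delay = 10.8 μs.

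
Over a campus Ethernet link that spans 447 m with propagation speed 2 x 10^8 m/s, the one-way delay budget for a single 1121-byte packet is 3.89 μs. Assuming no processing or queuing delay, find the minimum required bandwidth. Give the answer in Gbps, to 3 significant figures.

5.42 Gbps

L = 8968 bits.
Propagation delay = 447 / 200000000 = 2.235 μs.
Transmission budget = 3.89 − 2.235 = 1.655 μs.
R ≥ L / t_tx = 8968 bits / 1.655e-06 s = 5.42 Gbps.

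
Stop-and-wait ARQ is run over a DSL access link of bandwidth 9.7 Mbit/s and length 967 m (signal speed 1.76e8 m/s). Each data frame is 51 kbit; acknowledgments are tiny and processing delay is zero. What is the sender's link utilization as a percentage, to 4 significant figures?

t_tx = L/R = 51000/9700000 = 0.00525773 s.
t_prop = 967/176000000 = 5.49432e-06 s; RTT = 1.09886e-05 s.
Cycle = t_tx + RTT = 0.00526872 s.
Utilization = t_tx / cycle = 0.00525773/0.00526872 = 99.79 %.

99.79 %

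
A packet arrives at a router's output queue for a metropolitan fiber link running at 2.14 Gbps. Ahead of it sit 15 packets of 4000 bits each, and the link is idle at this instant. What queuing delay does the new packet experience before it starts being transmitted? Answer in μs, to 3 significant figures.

28.0 μs

Each queued packet: L/R = 4000/2.14e+09 = 1.86916 μs.
15 queued → 28.0374 μs.
Queuing delay = 28.0 μs.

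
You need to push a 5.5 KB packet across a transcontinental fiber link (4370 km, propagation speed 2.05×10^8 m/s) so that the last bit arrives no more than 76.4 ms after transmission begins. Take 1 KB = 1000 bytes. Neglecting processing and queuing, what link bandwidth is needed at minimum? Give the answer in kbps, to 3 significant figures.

799 kbps

L = 44000 bits.
Propagation delay = 4370000 / 2.05e+08 = 21.3171 ms.
Transmission budget = 76.4 − 21.3171 = 55.0829 ms.
R ≥ L / t_tx = 44000 bits / 0.0550829 s = 799 kbps.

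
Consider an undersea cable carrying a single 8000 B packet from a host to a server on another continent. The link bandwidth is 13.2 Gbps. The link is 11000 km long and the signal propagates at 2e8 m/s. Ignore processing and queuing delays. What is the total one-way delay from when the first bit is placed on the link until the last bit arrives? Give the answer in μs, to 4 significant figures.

L = 8000 × 8 = 64000 bits.
Transmission delay = L/R = 64000 / 13200000000 = 4.84848 μs.
Propagation delay = d/s = 11000000 m / 200000000 m/s = 55000 μs.
Total = 55000 μs.

55000 μs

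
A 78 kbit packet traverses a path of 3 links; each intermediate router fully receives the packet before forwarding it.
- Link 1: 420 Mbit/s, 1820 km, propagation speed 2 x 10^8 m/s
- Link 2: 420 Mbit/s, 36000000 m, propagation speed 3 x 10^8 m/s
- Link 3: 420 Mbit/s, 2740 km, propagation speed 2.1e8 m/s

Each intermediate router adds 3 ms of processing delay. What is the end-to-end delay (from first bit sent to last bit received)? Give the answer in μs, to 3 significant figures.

149000 μs

L = 78000 bits.
Transmission delay per hop = L/R = 78000/420000000 = 185.714 μs; 3 hops → 557.143 μs.
Propagation delays (d/s per hop): 9100, 120000, 13047.6 μs; sum = 142148 μs.
Processing at 2 router(s): 2 × 3 ms = 6000 μs.
End-to-end = 149000 μs.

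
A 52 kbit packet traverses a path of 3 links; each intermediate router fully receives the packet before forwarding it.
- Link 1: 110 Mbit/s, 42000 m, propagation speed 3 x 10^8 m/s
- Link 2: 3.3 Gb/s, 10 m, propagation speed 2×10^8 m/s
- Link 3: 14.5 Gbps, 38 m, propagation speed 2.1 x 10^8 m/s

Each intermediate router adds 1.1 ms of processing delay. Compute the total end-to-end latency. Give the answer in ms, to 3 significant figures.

L = 52000 bits.
Transmission delays (L/R per hop): 0.472727, 0.0157576, 0.00358621 ms; sum = 0.492071 ms.
Propagation delays (d/s per hop): 0.14, 5e-05, 0.000180952 ms; sum = 0.140231 ms.
Processing at 2 router(s): 2 × 1.1 ms = 2.2 ms.
End-to-end = 2.83 ms.

2.83 ms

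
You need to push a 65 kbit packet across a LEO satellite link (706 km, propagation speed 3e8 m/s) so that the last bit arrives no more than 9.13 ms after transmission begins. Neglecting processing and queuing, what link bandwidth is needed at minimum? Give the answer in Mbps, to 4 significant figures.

Propagation delay = 706000 / 300000000 = 2.35333 ms.
Transmission budget = 9.13 − 2.35333 = 6.77667 ms.
R ≥ L / t_tx = 65000 bits / 0.00677667 s = 9.592 Mbps.

9.592 Mbps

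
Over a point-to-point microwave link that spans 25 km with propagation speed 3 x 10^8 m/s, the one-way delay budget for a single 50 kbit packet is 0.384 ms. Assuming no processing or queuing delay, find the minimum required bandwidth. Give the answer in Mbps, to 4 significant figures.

166.3 Mbps

Propagation delay = 25000 / 300000000 = 0.0833333 ms.
Transmission budget = 0.384 − 0.0833333 = 0.300667 ms.
R ≥ L / t_tx = 50000 bits / 0.000300667 s = 166.3 Mbps.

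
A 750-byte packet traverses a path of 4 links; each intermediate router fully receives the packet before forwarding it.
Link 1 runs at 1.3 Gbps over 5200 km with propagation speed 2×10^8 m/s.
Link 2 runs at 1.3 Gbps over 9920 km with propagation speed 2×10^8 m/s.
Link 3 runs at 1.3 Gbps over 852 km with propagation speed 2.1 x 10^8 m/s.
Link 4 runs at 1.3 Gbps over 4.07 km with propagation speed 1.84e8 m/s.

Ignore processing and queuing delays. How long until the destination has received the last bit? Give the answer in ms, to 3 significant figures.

L = 750 × 8 = 6000 bits.
Transmission delay per hop = L/R = 6000/1300000000 = 0.00461538 ms; 4 hops → 0.0184615 ms.
Propagation delays (d/s per hop): 26, 49.6, 4.05714, 0.0221196 ms; sum = 79.6793 ms.
End-to-end = 79.7 ms.

79.7 ms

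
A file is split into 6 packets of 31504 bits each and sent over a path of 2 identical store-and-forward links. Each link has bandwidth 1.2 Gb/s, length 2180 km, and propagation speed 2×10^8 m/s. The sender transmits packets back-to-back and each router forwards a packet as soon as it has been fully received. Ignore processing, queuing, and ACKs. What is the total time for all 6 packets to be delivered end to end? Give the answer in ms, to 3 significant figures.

22.0 ms

Per-hop transmission t_tx = L/R = 31504/1200000000 = 0.0262533 ms.
Per-hop propagation t_prop = 2180000/200000000 = 10.9 ms.
Pipeline fill: first packet needs 2·t_tx to clear all hops; remaining 5 packets each add one t_tx.
Total = (2+6-1)·t_tx + 2·t_prop = 7·0.0262533 + 2·10.9 = 22.0 ms.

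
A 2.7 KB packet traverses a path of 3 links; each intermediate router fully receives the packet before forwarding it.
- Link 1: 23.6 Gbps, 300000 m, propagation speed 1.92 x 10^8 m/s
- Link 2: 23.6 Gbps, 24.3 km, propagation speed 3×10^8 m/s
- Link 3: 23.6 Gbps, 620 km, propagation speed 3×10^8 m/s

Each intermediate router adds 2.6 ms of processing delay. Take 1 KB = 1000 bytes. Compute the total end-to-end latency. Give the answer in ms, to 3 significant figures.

L = 21600 bits.
Transmission delay per hop = L/R = 21600/23600000000 = 0.000915254 ms; 3 hops → 0.00274576 ms.
Propagation delays (d/s per hop): 1.5625, 0.081, 2.06667 ms; sum = 3.71017 ms.
Processing at 2 router(s): 2 × 2.6 ms = 5.2 ms.
End-to-end = 8.91 ms.

8.91 ms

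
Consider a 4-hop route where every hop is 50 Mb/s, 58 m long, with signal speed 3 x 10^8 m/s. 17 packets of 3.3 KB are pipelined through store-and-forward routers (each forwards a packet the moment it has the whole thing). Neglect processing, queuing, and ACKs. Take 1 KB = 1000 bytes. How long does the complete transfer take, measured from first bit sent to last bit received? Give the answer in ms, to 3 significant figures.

Per-hop transmission t_tx = L/R = 26400/50000000 = 0.528 ms.
Per-hop propagation t_prop = 58/300000000 = 0.000193333 ms.
Pipeline fill: first packet needs 4·t_tx to clear all hops; remaining 16 packets each add one t_tx.
Total = (4+17-1)·t_tx + 4·t_prop = 20·0.528 + 4·0.000193333 = 10.6 ms.

10.6 ms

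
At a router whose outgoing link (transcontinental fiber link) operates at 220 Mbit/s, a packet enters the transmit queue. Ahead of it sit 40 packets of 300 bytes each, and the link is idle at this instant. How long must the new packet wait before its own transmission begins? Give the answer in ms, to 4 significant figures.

0.4364 ms

Each queued packet: L/R = 2400/220000000 = 0.0109091 ms.
40 queued → 0.436364 ms.
Queuing delay = 0.4364 ms.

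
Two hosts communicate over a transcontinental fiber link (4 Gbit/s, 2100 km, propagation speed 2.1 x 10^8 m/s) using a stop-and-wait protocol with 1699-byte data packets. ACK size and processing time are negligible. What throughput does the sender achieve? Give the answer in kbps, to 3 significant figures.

t_tx = L/R = 13592/4000000000 = 3.398e-06 s.
t_prop = 2100000/210000000 = 0.01 s; RTT = 0.02 s.
Cycle = t_tx + RTT = 0.0200034 s.
Throughput = L / cycle = 13592 / 0.0200034 = 679 kbps.

679 kbps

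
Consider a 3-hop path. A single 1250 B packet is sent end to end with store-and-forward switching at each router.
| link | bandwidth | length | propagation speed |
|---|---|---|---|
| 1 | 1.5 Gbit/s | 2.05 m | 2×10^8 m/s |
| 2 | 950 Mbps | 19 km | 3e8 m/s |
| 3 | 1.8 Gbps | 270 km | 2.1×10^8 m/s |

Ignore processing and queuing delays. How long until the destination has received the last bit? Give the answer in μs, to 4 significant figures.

1372 μs

L = 1250 × 8 = 10000 bits.
Transmission delays (L/R per hop): 6.66667, 10.5263, 5.55556 μs; sum = 22.7485 μs.
Propagation delays (d/s per hop): 0.01025, 63.3333, 1285.71 μs; sum = 1349.06 μs.
End-to-end = 1372 μs.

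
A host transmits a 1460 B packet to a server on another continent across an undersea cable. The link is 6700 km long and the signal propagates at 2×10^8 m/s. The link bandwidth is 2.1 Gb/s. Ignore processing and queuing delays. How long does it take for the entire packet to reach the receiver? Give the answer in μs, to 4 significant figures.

L = 1460 × 8 = 11680 bits.
Transmission delay = L/R = 11680 / 2100000000 = 5.5619 μs.
Propagation delay = d/s = 6700000 m / 200000000 m/s = 33500 μs.
Total = 33510 μs.

33510 μs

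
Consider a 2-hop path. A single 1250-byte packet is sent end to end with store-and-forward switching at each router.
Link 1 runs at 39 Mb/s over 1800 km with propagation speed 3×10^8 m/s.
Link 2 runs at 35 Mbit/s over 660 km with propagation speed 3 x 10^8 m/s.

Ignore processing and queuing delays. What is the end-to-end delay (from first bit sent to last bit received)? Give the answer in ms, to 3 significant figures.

8.74 ms

L = 1250 × 8 = 10000 bits.
Transmission delays (L/R per hop): 0.25641, 0.285714 ms; sum = 0.542125 ms.
Propagation delays (d/s per hop): 6, 2.2 ms; sum = 8.2 ms.
End-to-end = 8.74 ms.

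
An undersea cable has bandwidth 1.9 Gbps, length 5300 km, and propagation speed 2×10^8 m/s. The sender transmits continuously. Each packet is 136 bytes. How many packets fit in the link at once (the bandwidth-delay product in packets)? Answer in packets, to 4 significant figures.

46280 packets

Propagation delay = 5300000 / 200000000 = 0.0265 s.
BDP = R × t_prop = 1900000000 × 0.0265 = 50350000 bits.
In packets of 1088 bits: 46280 packets.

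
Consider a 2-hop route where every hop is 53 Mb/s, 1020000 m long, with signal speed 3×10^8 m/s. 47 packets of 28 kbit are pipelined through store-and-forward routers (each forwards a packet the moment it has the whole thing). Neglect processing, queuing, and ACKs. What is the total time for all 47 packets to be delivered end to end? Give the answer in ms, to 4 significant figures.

32.16 ms

Per-hop transmission t_tx = L/R = 28000/53000000 = 0.528302 ms.
Per-hop propagation t_prop = 1020000/300000000 = 3.4 ms.
Pipeline fill: first packet needs 2·t_tx to clear all hops; remaining 46 packets each add one t_tx.
Total = (2+47-1)·t_tx + 2·t_prop = 48·0.528302 + 2·3.4 = 32.16 ms.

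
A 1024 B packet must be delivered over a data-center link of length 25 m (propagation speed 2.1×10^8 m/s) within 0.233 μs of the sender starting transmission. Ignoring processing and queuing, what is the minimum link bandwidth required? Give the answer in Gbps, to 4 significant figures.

71.89 Gbps

L = 8192 bits.
Propagation delay = 25 / 210000000 = 0.119048 μs.
Transmission budget = 0.233 − 0.119048 = 0.113952 μs.
R ≥ L / t_tx = 8192 bits / 1.13952e-07 s = 71.89 Gbps.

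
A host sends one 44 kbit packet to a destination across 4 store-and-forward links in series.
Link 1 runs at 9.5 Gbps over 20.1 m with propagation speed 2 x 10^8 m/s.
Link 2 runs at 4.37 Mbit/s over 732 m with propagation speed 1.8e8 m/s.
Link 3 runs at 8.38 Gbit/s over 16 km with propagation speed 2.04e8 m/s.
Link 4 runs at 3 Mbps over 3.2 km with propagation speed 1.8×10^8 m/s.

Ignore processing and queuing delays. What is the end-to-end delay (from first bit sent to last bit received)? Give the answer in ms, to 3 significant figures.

24.8 ms

L = 44000 bits.
Transmission delays (L/R per hop): 0.00463158, 10.0686, 0.0052506, 14.6667 ms; sum = 24.7452 ms.
Propagation delays (d/s per hop): 0.0001005, 0.00406667, 0.0784314, 0.0177778 ms; sum = 0.100376 ms.
End-to-end = 24.8 ms.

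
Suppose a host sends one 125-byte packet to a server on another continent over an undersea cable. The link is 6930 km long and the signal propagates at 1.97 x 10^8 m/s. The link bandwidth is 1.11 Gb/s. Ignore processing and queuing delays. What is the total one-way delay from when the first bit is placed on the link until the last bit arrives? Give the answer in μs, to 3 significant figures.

35200 μs

L = 125 × 8 = 1000 bits.
Transmission delay = L/R = 1000 / 1110000000 = 0.900901 μs.
Propagation delay = d/s = 6930000 m / 197000000 m/s = 35177.7 μs.
Total = 35200 μs.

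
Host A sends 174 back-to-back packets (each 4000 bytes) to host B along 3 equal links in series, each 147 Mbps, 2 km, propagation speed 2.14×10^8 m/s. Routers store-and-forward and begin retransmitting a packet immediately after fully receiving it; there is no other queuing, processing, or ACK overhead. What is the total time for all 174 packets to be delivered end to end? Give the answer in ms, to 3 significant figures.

Per-hop transmission t_tx = L/R = 32000/147000000 = 0.217687 ms.
Per-hop propagation t_prop = 2000/214000000 = 0.00934579 ms.
Pipeline fill: first packet needs 3·t_tx to clear all hops; remaining 173 packets each add one t_tx.
Total = (3+174-1)·t_tx + 3·t_prop = 176·0.217687 + 3·0.00934579 = 38.3 ms.

38.3 ms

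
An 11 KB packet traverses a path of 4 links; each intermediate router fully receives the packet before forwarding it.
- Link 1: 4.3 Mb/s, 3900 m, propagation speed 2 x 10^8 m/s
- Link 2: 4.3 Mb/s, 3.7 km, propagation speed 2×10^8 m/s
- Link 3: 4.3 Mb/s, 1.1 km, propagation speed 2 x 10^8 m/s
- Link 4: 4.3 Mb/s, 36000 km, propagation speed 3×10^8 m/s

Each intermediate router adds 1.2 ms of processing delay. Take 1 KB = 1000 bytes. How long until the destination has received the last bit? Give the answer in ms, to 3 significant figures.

206 ms

L = 88000 bits.
Transmission delay per hop = L/R = 88000/4300000 = 20.4651 ms; 4 hops → 81.8605 ms.
Propagation delays (d/s per hop): 0.0195, 0.0185, 0.0055, 120 ms; sum = 120.044 ms.
Processing at 3 router(s): 3 × 1.2 ms = 3.6 ms.
End-to-end = 206 ms.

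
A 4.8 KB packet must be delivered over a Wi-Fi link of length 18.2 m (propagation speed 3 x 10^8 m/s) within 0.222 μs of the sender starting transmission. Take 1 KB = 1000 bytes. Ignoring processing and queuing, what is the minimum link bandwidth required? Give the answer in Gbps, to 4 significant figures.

238.0 Gbps

L = 38400 bits.
Propagation delay = 18.2 / 300000000 = 0.0606667 μs.
Transmission budget = 0.222 − 0.0606667 = 0.161333 μs.
R ≥ L / t_tx = 38400 bits / 1.61333e-07 s = 238.0 Gbps.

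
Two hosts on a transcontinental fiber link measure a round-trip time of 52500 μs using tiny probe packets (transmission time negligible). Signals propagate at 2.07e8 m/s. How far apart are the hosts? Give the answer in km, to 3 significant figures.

5430 km

One-way propagation = RTT/2 = 26250 μs.
d = s × t = 2.07e+08 × 0.02625 = 5430 km.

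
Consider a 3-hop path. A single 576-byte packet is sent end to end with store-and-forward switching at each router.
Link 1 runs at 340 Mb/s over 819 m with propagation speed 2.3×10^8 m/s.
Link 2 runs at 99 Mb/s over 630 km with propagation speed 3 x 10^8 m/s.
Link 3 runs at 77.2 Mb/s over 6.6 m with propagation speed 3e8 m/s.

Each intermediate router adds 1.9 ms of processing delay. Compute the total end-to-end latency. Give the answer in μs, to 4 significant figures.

6023 μs

L = 576 × 8 = 4608 bits.
Transmission delays (L/R per hop): 13.5529, 46.5455, 59.6891 μs; sum = 119.788 μs.
Propagation delays (d/s per hop): 3.56087, 2100, 0.022 μs; sum = 2103.58 μs.
Processing at 2 router(s): 2 × 1.9 ms = 3800 μs.
End-to-end = 6023 μs.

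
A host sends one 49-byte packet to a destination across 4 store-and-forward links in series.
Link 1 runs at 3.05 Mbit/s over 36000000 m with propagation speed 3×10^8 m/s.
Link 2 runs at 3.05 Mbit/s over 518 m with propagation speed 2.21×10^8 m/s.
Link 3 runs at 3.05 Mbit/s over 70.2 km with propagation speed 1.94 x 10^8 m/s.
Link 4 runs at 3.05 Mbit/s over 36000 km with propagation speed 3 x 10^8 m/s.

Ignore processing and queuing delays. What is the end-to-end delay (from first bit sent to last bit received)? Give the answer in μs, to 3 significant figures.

241000 μs

L = 49 × 8 = 392 bits.
Transmission delay per hop = L/R = 392/3050000 = 128.525 μs; 4 hops → 514.098 μs.
Propagation delays (d/s per hop): 120000, 2.34389, 361.856, 120000 μs; sum = 240364 μs.
End-to-end = 241000 μs.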